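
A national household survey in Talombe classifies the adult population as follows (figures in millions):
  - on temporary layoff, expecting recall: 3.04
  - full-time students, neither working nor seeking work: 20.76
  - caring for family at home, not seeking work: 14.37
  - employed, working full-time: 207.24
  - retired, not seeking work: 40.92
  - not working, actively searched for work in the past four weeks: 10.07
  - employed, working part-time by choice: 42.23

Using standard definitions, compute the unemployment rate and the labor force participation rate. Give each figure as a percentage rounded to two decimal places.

Employed = 207.24 + 42.23 = 249.47 million.
Unemployed = 3.04 + 10.07 = 13.11 million (jobless and actively searching, or on temporary layoff).
Labor force = 249.47 + 13.11 = 262.58 million.
Not in labor force = 20.76 + 14.37 + 40.92 = 76.05 million (those not working and not actively searching are outside the labor force).
Civilian working-age population = 262.58 + 76.05 = 338.63 million.
Unemployment rate = 13.11 / 262.58 = 4.99%.
Labor force participation rate = 262.58 / 338.63 = 77.54%.

Unemployment rate ≈ 4.99%; labor force participation rate ≈ 77.54%.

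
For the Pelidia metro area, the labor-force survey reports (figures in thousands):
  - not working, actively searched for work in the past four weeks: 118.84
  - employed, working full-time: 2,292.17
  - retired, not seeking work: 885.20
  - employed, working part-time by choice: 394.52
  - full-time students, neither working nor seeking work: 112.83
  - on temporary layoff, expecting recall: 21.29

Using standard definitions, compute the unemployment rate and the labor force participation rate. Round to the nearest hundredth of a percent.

Employed = 2,292.17 + 394.52 = 2,686.69 thousand.
Unemployed = 118.84 + 21.29 = 140.13 thousand (jobless and actively searching, or on temporary layoff).
Labor force = 2,686.69 + 140.13 = 2,826.82 thousand.
Not in labor force = 885.20 + 112.83 = 998.03 thousand (those not working and not actively searching are outside the labor force).
Civilian working-age population = 2,826.82 + 998.03 = 3,824.85 thousand.
Unemployment rate = 140.13 / 2,826.82 = 4.96%.
Labor force participation rate = 2,826.82 / 3,824.85 = 73.91%.

Unemployment rate ≈ 4.96%; labor force participation rate ≈ 73.91%.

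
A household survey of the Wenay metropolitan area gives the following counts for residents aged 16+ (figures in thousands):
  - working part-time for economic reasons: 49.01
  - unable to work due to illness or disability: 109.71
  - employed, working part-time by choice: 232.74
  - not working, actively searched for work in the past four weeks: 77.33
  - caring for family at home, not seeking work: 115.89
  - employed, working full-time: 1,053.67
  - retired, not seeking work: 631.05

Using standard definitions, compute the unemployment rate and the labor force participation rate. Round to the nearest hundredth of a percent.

Unemployment rate ≈ 5.47%; labor force participation rate ≈ 62.25%.

Employed = 49.01 + 232.74 + 1,053.67 = 1,335.42 thousand (anyone who worked, including part-time for economic reasons, counts as employed).
Unemployed = 77.33 thousand.
Labor force = 1,335.42 + 77.33 = 1,412.75 thousand.
Not in labor force = 109.71 + 115.89 + 631.05 = 856.65 thousand (those not working and not actively searching are outside the labor force).
Civilian working-age population = 1,412.75 + 856.65 = 2,269.40 thousand.
Unemployment rate = 77.33 / 1,412.75 = 5.47%.
Labor force participation rate = 1,412.75 / 2,269.40 = 62.25%.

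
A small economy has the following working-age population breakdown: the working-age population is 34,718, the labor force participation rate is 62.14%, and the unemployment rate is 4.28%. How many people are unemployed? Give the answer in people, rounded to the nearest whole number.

Labor force = 0.6214 × 34,718 = 21,574.
Unemployed = 0.0428 × 21,574 ≈ 923.

About 923 are unemployed.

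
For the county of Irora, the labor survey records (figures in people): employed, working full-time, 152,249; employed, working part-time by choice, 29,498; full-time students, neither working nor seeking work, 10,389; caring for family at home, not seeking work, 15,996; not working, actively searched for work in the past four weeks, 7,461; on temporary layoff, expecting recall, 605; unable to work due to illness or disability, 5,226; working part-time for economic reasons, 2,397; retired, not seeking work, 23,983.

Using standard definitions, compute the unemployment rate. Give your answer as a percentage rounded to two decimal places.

Employed = 152,249 + 29,498 + 2,397 = 184,144 (anyone who worked, including part-time for economic reasons, counts as employed).
Unemployed = 7,461 + 605 = 8,066 (jobless and actively searching, or on temporary layoff).
Labor force = 184,144 + 8,066 = 192,210.
Unemployment rate = 8,066 / 192,210 = 4.20%.

Unemployment rate ≈ 4.20%.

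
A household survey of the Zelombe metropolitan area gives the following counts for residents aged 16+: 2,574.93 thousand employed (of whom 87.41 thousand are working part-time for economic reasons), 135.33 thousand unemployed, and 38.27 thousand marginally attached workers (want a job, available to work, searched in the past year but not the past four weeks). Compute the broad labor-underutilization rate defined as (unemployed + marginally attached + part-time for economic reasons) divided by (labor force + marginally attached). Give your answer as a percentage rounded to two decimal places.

Broad underutilization rate ≈ 9.50%.

Labor force = 2,574.93 + 135.33 = 2,710.26 thousand.
Numerator = 135.33 + 38.27 + 87.41 = 261.01 thousand.
Denominator = 2,710.26 + 38.27 = 2,748.53 thousand.
Broad rate = 261.01 / 2,748.53 = 9.50%.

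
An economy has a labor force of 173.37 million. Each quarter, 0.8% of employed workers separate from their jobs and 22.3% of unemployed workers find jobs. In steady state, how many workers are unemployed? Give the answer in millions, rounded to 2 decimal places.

Steady-state unemployment rate u* = s/(s+f) = 0.8/(0.8+22.3) = 0.034632.
Unemployed = u* × labor force = 0.034632 × 173.37 ≈ 6.00 million.

About 6.00 million are unemployed in steady state.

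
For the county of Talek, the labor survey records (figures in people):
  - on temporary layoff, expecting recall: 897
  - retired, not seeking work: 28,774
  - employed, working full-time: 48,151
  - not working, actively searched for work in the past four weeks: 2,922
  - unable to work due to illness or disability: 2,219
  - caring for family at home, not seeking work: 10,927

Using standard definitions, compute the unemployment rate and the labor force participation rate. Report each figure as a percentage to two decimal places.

Employed = 48,151.
Unemployed = 897 + 2,922 = 3,819 (jobless and actively searching, or on temporary layoff).
Labor force = 48,151 + 3,819 = 51,970.
Not in labor force = 28,774 + 2,219 + 10,927 = 41,920 (those not working and not actively searching are outside the labor force).
Civilian working-age population = 51,970 + 41,920 = 93,890.
Unemployment rate = 3,819 / 51,970 = 7.35%.
Labor force participation rate = 51,970 / 93,890 = 55.35%.

Unemployment rate ≈ 7.35%; labor force participation rate ≈ 55.35%.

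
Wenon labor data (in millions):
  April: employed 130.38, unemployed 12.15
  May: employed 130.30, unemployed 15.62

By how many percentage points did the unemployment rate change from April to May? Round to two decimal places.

April: labor force = 130.38 + 12.15 = 142.53; u = 12.15/142.53 = 8.52%.
May: labor force = 130.30 + 15.62 = 145.92; u = 15.62/145.92 = 10.70%.
Change = 10.70% − 8.52% = +2.18 pp.

The unemployment rate changed by +2.18 percentage points.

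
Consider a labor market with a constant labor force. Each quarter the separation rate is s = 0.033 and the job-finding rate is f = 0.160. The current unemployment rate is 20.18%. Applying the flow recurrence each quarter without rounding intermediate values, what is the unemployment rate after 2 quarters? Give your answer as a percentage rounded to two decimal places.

With a fixed labor force, u_{t+1} = u_t + s·(1−u_t) − f·u_t = u_t·(1−s−f) + s.
Here 1−s−f = 0.807 and s = 0.033.
u_1 = 0.201800 × 0.807 + 0.033 = 0.195853.
u_2 = 0.195853 × 0.807 + 0.033 = 0.191053.

Unemployment rate after two quarters ≈ 19.11%.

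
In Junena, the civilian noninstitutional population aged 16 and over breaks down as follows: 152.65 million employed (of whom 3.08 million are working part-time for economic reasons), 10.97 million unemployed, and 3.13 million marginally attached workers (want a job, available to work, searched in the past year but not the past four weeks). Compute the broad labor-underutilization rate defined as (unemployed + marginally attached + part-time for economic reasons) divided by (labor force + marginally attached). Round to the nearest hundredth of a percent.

Broad underutilization rate ≈ 10.30%.

Labor force = 152.65 + 10.97 = 163.62 million.
Numerator = 10.97 + 3.13 + 3.08 = 17.18 million.
Denominator = 163.62 + 3.13 = 166.75 million.
Broad rate = 17.18 / 166.75 = 10.30%.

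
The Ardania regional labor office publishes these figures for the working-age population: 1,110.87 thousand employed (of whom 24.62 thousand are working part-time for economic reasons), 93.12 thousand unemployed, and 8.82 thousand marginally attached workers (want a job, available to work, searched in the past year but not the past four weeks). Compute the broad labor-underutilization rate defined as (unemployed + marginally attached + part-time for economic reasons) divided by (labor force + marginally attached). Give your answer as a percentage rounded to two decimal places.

Broad underutilization rate ≈ 10.44%.

Labor force = 1,110.87 + 93.12 = 1,203.99 thousand.
Numerator = 93.12 + 8.82 + 24.62 = 126.56 thousand.
Denominator = 1,203.99 + 8.82 = 1,212.81 thousand.
Broad rate = 126.56 / 1,212.81 = 10.44%.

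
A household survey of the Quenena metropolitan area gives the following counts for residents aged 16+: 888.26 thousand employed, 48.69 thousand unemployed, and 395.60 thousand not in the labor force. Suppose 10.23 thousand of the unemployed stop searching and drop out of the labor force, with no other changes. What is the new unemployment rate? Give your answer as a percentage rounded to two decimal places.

New unemployment rate ≈ 4.15%.

Initially, labor force = 888.26 + 48.69 = 936.95 thousand, so u = 48.69/936.95 = 5.20%.
After the change, unemployed and labor force both fall by 10.23 → E = 888.26, U = 38.46, labor force = 926.72 thousand.
New unemployment rate = 38.46 / 926.72 = 4.15%.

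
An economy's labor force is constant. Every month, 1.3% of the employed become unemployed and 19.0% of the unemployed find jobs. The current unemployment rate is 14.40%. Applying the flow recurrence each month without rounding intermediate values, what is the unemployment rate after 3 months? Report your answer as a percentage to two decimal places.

Unemployment rate after three months ≈ 10.45%.

With a fixed labor force, u_{t+1} = u_t + s·(1−u_t) − f·u_t = u_t·(1−s−f) + s.
Here 1−s−f = 0.797 and s = 0.013.
u_1 = 0.144000 × 0.797 + 0.013 = 0.127768.
u_2 = 0.127768 × 0.797 + 0.013 = 0.114831.
u_3 = 0.114831 × 0.797 + 0.013 = 0.104520.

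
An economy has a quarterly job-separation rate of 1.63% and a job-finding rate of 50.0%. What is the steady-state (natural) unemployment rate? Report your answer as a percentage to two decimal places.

At steady state the flows balance: s·E = f·U, so U/(E+U) = s/(s+f).
u* = 1.63 / (1.63 + 50.0) = 1.63 / 51.63 = 3.16%.

Steady-state unemployment rate ≈ 3.16%.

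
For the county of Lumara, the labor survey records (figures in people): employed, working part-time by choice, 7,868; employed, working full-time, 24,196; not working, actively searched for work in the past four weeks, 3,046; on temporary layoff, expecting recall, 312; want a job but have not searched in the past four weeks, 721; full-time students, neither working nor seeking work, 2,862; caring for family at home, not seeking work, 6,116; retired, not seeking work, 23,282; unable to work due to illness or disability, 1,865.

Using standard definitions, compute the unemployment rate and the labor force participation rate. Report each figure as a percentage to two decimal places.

Employed = 7,868 + 24,196 = 32,064.
Unemployed = 3,046 + 312 = 3,358 (jobless and actively searching, or on temporary layoff).
Labor force = 32,064 + 3,358 = 35,422.
Not in labor force = 721 + 2,862 + 6,116 + 23,282 + 1,865 = 34,846 (those not working and not actively searching are outside the labor force — including those who want a job but have given up searching).
Civilian working-age population = 35,422 + 34,846 = 70,268.
Unemployment rate = 3,358 / 35,422 = 9.48%.
Labor force participation rate = 35,422 / 70,268 = 50.41%.

Unemployment rate ≈ 9.48%; labor force participation rate ≈ 50.41%.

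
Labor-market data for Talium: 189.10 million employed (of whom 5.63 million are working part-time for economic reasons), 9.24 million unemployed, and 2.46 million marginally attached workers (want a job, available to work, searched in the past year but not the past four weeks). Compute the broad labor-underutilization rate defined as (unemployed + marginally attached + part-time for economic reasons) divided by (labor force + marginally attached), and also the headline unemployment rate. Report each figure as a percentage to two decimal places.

Labor force = 189.10 + 9.24 = 198.34 million.
Numerator = 9.24 + 2.46 + 5.63 = 17.33 million.
Denominator = 198.34 + 2.46 = 200.80 million.
Broad rate = 17.33 / 200.80 = 8.63%.
Headline unemployment rate = 9.24 / 198.34 = 4.66%.

Broad underutilization rate ≈ 8.63%; headline unemployment rate ≈ 4.66%.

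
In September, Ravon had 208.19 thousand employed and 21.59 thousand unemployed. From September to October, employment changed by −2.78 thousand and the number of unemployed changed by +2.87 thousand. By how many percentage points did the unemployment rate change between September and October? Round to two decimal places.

September: labor force = 208.19 + 21.59 = 229.78; u = 21.59/229.78 = 9.40%.
October: labor force = 205.41 + 24.46 = 229.87; u = 24.46/229.87 = 10.64%.
Change = 10.64% − 9.40% = +1.24 pp.

The unemployment rate changed by +1.24 percentage points.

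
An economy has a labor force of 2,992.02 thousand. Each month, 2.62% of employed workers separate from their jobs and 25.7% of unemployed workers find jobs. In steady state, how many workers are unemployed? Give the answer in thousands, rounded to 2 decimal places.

About 276.80 thousand are unemployed in steady state.

Steady-state unemployment rate u* = s/(s+f) = 2.62/(2.62+25.7) = 0.092514.
Unemployed = u* × labor force = 0.092514 × 2,992.02 ≈ 276.80 thousand.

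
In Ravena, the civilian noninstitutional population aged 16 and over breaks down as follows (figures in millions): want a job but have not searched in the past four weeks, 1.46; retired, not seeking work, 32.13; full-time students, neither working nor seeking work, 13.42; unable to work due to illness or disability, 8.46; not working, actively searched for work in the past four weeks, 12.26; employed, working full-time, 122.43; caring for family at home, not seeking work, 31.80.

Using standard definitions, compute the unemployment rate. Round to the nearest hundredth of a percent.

Employed = 122.43 million.
Unemployed = 12.26 million.
Labor force = 122.43 + 12.26 = 134.69 million.
Unemployment rate = 12.26 / 134.69 = 9.10%.

Unemployment rate ≈ 9.10%.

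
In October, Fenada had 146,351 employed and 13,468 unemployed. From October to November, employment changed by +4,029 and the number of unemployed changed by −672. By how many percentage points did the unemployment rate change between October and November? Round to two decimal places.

October: labor force = 146,351 + 13,468 = 159,819; u = 13,468/159,819 = 8.43%.
November: labor force = 150,380 + 12,796 = 163,176; u = 12,796/163,176 = 7.84%.
Change = 7.84% − 8.43% = −0.59 pp.

The unemployment rate changed by −0.59 percentage points.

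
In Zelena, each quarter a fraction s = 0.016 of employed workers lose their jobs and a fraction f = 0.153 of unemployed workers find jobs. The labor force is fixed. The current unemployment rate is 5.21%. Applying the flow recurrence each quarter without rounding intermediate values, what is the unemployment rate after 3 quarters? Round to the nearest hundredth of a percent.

With a fixed labor force, u_{t+1} = u_t + s·(1−u_t) − f·u_t = u_t·(1−s−f) + s.
Here 1−s−f = 0.831 and s = 0.016.
u_1 = 0.052100 × 0.831 + 0.016 = 0.059295.
u_2 = 0.059295 × 0.831 + 0.016 = 0.065274.
u_3 = 0.065274 × 0.831 + 0.016 = 0.070243.

Unemployment rate after three quarters ≈ 7.02%.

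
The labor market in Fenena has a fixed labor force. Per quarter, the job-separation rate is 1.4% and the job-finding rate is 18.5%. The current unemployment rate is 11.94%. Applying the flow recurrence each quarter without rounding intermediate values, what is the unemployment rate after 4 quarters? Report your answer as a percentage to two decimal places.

Unemployment rate after four quarters ≈ 9.05%.

With a fixed labor force, u_{t+1} = u_t + s·(1−u_t) − f·u_t = u_t·(1−s−f) + s.
Here 1−s−f = 0.801 and s = 0.014.
u_1 = 0.119400 × 0.801 + 0.014 = 0.109639.
u_2 = 0.109639 × 0.801 + 0.014 = 0.101821.
u_3 = 0.101821 × 0.801 + 0.014 = 0.095559.
u_4 = 0.095559 × 0.801 + 0.014 = 0.090543.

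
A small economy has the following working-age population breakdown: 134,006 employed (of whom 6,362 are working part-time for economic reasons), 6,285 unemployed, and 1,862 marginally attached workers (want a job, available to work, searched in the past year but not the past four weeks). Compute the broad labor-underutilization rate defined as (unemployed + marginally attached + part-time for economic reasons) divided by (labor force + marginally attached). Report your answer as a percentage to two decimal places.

Labor force = 134,006 + 6,285 = 140,291.
Numerator = 6,285 + 1,862 + 6,362 = 14,509.
Denominator = 140,291 + 1,862 = 142,153.
Broad rate = 14,509 / 142,153 = 10.21%.

Broad underutilization rate ≈ 10.21%.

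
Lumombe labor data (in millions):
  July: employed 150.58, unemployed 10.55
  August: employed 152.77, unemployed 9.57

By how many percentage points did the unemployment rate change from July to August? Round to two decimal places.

The unemployment rate changed by −0.65 percentage points.

July: labor force = 150.58 + 10.55 = 161.13; u = 10.55/161.13 = 6.55%.
August: labor force = 152.77 + 9.57 = 162.34; u = 9.57/162.34 = 5.90%.
Change = 5.90% − 6.55% = −0.65 pp.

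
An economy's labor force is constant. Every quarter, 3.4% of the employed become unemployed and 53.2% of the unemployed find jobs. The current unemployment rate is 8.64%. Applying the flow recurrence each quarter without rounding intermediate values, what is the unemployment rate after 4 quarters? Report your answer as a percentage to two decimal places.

With a fixed labor force, u_{t+1} = u_t + s·(1−u_t) − f·u_t = u_t·(1−s−f) + s.
Here 1−s−f = 0.434 and s = 0.034.
u_1 = 0.086400 × 0.434 + 0.034 = 0.071498.
u_2 = 0.071498 × 0.434 + 0.034 = 0.065030.
u_3 = 0.065030 × 0.434 + 0.034 = 0.062223.
u_4 = 0.062223 × 0.434 + 0.034 = 0.061005.

Unemployment rate after four quarters ≈ 6.10%.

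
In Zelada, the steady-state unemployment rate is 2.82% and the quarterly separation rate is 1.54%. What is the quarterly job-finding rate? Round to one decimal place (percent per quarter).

Job-finding rate ≈ 53.1% per quarter.

From u* = s/(s+f): f = s·(1−u)/u.
f = 1.54 × (1 − 0.0282) / 0.0282 = 1.4966 / 0.0282 ≈ 53.1% per quarter.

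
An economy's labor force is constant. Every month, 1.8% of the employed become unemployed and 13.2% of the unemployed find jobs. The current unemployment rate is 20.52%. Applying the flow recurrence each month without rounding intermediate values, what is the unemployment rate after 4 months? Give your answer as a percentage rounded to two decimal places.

Unemployment rate after four months ≈ 16.45%.

With a fixed labor force, u_{t+1} = u_t + s·(1−u_t) − f·u_t = u_t·(1−s−f) + s.
Here 1−s−f = 0.850 and s = 0.018.
u_1 = 0.205200 × 0.850 + 0.018 = 0.192420.
u_2 = 0.192420 × 0.850 + 0.018 = 0.181557.
u_3 = 0.181557 × 0.850 + 0.018 = 0.172323.
u_4 = 0.172323 × 0.850 + 0.018 = 0.164475.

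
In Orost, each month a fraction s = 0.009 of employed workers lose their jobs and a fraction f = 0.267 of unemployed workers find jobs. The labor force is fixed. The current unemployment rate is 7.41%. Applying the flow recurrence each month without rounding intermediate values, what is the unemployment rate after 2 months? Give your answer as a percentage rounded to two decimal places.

Unemployment rate after two months ≈ 5.44%.

With a fixed labor force, u_{t+1} = u_t + s·(1−u_t) − f·u_t = u_t·(1−s−f) + s.
Here 1−s−f = 0.724 and s = 0.009.
u_1 = 0.074100 × 0.724 + 0.009 = 0.062648.
u_2 = 0.062648 × 0.724 + 0.009 = 0.054357.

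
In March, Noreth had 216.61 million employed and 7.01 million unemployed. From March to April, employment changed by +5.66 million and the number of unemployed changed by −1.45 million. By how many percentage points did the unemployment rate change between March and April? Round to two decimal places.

March: labor force = 216.61 + 7.01 = 223.62; u = 7.01/223.62 = 3.13%.
April: labor force = 222.27 + 5.56 = 227.83; u = 5.56/227.83 = 2.44%.
Change = 2.44% − 3.13% = −0.69 pp.

The unemployment rate changed by −0.69 percentage points.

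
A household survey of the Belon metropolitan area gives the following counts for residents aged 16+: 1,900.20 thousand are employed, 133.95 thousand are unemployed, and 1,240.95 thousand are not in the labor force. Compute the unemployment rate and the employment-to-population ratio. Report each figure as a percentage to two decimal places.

Unemployment rate ≈ 6.59%; employment-population ratio ≈ 58.02%.

Labor force = employed + unemployed = 1,900.20 + 133.95 = 2,034.15 thousand.
Working-age population = 2,034.15 + 1,240.95 = 3,275.10 thousand.
Unemployment rate = 133.95 / 2,034.15 = 6.59%.
Employment-population ratio = 1,900.20 / 3,275.10 = 58.02%.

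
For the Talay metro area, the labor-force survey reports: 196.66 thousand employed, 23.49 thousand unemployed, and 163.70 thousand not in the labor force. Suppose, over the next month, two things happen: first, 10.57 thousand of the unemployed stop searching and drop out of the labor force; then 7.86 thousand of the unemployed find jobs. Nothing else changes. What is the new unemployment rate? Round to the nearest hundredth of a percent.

Initially, labor force = 196.66 + 23.49 = 220.15 thousand, so u = 23.49/220.15 = 10.67%.
After the first change, unemployed and labor force both fall by 10.57 → E = 196.66, U = 12.92, labor force = 209.58 thousand.
After the second change, unemployed falls and employed rises by 7.86; labor force unchanged → E = 204.52, U = 5.06, labor force = 209.58 thousand.
New unemployment rate = 5.06 / 209.58 = 2.41%.

New unemployment rate ≈ 2.41%.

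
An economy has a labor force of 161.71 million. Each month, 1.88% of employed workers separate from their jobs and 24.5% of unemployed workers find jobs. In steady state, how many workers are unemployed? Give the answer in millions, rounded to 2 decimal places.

Steady-state unemployment rate u* = s/(s+f) = 1.88/(1.88+24.5) = 0.071266.
Unemployed = u* × labor force = 0.071266 × 161.71 ≈ 11.52 million.

About 11.52 million are unemployed in steady state.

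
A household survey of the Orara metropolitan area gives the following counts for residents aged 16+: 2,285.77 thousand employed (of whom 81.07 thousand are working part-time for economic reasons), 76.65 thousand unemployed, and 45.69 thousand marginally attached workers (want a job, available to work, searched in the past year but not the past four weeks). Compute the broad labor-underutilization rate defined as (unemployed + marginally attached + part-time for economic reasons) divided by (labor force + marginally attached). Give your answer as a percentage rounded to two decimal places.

Broad underutilization rate ≈ 8.45%.

Labor force = 2,285.77 + 76.65 = 2,362.42 thousand.
Numerator = 76.65 + 45.69 + 81.07 = 203.41 thousand.
Denominator = 2,362.42 + 45.69 = 2,408.11 thousand.
Broad rate = 203.41 / 2,408.11 = 8.45%.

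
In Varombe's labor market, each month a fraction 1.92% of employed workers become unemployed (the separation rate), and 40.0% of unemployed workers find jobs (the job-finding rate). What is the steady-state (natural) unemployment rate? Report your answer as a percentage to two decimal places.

At steady state the flows balance: s·E = f·U, so U/(E+U) = s/(s+f).
u* = 1.92 / (1.92 + 40.0) = 1.92 / 41.92 = 4.58%.

Steady-state unemployment rate ≈ 4.58%.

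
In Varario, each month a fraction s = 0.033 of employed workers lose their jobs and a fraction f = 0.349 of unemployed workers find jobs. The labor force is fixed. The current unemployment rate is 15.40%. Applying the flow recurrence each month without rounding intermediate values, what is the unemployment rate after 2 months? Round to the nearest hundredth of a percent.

Unemployment rate after two months ≈ 11.22%.

With a fixed labor force, u_{t+1} = u_t + s·(1−u_t) − f·u_t = u_t·(1−s−f) + s.
Here 1−s−f = 0.618 and s = 0.033.
u_1 = 0.154000 × 0.618 + 0.033 = 0.128172.
u_2 = 0.128172 × 0.618 + 0.033 = 0.112210.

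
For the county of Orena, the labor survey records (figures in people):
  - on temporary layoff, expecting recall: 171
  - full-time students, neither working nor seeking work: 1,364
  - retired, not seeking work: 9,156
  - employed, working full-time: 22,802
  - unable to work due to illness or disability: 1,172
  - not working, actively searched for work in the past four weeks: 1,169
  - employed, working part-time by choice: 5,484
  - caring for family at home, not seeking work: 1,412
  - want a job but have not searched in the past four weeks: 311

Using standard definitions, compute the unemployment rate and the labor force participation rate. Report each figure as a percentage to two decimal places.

Employed = 22,802 + 5,484 = 28,286.
Unemployed = 171 + 1,169 = 1,340 (jobless and actively searching, or on temporary layoff).
Labor force = 28,286 + 1,340 = 29,626.
Not in labor force = 1,364 + 9,156 + 1,172 + 1,412 + 311 = 13,415 (those not working and not actively searching are outside the labor force — including those who want a job but have given up searching).
Civilian working-age population = 29,626 + 13,415 = 43,041.
Unemployment rate = 1,340 / 29,626 = 4.52%.
Labor force participation rate = 29,626 / 43,041 = 68.83%.

Unemployment rate ≈ 4.52%; labor force participation rate ≈ 68.83%.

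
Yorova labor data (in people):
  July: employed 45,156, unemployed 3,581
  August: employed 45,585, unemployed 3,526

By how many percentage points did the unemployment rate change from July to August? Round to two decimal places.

July: labor force = 45,156 + 3,581 = 48,737; u = 3,581/48,737 = 7.35%.
August: labor force = 45,585 + 3,526 = 49,111; u = 3,526/49,111 = 7.18%.
Change = 7.18% − 7.35% = −0.17 pp.

The unemployment rate changed by −0.17 percentage points.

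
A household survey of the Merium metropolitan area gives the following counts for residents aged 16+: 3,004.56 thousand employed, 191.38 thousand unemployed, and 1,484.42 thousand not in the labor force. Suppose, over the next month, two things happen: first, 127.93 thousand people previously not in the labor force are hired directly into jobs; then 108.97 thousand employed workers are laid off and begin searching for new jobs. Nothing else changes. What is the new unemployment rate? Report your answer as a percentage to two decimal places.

New unemployment rate ≈ 9.04%.

Initially, labor force = 3,004.56 + 191.38 = 3,195.94 thousand, so u = 191.38/3,195.94 = 5.99%.
After the first change, employed and labor force both rise by 127.93; unemployed unchanged → E = 3,132.49, U = 191.38, labor force = 3,323.87 thousand.
After the second change, employed falls and unemployed rises by 108.97; labor force unchanged → E = 3,023.52, U = 300.35, labor force = 3,323.87 thousand.
New unemployment rate = 300.35 / 3,323.87 = 9.04%.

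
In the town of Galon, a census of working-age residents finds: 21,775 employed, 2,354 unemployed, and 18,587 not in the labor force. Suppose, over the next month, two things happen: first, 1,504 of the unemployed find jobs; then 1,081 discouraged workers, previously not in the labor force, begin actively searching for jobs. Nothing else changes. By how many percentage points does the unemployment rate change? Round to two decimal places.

Initially, labor force = 21,775 + 2,354 = 24,129, so u = 2,354/24,129 = 9.76%.
After the first change, unemployed falls and employed rises by 1,504; labor force unchanged → E = 23,279, U = 850, labor force = 24,129.
After the second change, unemployed and labor force both rise by 1,081 → E = 23,279, U = 1,931, labor force = 25,210.
New unemployment rate = 1,931 / 25,210 = 7.66%.
Change = 7.66% − 9.76% = −2.10 percentage points.

The unemployment rate changes by −2.10 percentage points.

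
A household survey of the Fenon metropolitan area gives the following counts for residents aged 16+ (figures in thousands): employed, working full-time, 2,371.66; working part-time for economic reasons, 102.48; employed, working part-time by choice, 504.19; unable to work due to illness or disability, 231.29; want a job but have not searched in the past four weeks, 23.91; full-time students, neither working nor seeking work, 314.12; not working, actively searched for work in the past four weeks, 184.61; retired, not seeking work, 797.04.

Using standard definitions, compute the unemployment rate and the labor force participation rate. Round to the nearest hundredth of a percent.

Employed = 2,371.66 + 102.48 + 504.19 = 2,978.33 thousand (anyone who worked, including part-time for economic reasons, counts as employed).
Unemployed = 184.61 thousand.
Labor force = 2,978.33 + 184.61 = 3,162.94 thousand.
Not in labor force = 231.29 + 23.91 + 314.12 + 797.04 = 1,366.36 thousand (those not working and not actively searching are outside the labor force — including those who want a job but have given up searching).
Civilian working-age population = 3,162.94 + 1,366.36 = 4,529.30 thousand.
Unemployment rate = 184.61 / 3,162.94 = 5.84%.
Labor force participation rate = 3,162.94 / 4,529.30 = 69.83%.

Unemployment rate ≈ 5.84%; labor force participation rate ≈ 69.83%.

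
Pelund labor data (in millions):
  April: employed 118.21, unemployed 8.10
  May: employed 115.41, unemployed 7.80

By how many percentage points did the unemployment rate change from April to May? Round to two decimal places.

April: labor force = 118.21 + 8.10 = 126.31; u = 8.10/126.31 = 6.41%.
May: labor force = 115.41 + 7.80 = 123.21; u = 7.80/123.21 = 6.33%.
Change = 6.33% − 6.41% = −0.08 pp.

The unemployment rate changed by −0.08 percentage points.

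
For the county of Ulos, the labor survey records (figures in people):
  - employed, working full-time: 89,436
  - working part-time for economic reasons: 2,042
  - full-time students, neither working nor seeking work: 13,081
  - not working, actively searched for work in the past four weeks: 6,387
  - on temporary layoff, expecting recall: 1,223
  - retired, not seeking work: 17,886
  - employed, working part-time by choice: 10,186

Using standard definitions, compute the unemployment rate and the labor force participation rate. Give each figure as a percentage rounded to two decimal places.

Unemployment rate ≈ 6.96%; labor force participation rate ≈ 77.92%.

Employed = 89,436 + 2,042 + 10,186 = 101,664 (anyone who worked, including part-time for economic reasons, counts as employed).
Unemployed = 6,387 + 1,223 = 7,610 (jobless and actively searching, or on temporary layoff).
Labor force = 101,664 + 7,610 = 109,274.
Not in labor force = 13,081 + 17,886 = 30,967 (those not working and not actively searching are outside the labor force).
Civilian working-age population = 109,274 + 30,967 = 140,241.
Unemployment rate = 7,610 / 109,274 = 6.96%.
Labor force participation rate = 109,274 / 140,241 = 77.92%.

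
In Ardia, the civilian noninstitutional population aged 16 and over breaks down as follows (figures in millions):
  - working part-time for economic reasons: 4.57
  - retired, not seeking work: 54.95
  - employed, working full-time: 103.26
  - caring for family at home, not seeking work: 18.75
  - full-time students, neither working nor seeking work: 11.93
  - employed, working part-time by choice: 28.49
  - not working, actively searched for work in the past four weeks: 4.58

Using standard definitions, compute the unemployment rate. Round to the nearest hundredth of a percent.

Employed = 4.57 + 103.26 + 28.49 = 136.32 million (anyone who worked, including part-time for economic reasons, counts as employed).
Unemployed = 4.58 million.
Labor force = 136.32 + 4.58 = 140.90 million.
Unemployment rate = 4.58 / 140.90 = 3.25%.

Unemployment rate ≈ 3.25%.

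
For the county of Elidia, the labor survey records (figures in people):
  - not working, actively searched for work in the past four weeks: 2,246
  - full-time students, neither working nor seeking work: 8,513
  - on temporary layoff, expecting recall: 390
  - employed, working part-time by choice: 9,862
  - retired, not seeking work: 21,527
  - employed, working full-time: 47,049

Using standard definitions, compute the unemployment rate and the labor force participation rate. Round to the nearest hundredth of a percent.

Employed = 9,862 + 47,049 = 56,911.
Unemployed = 2,246 + 390 = 2,636 (jobless and actively searching, or on temporary layoff).
Labor force = 56,911 + 2,636 = 59,547.
Not in labor force = 8,513 + 21,527 = 30,040 (those not working and not actively searching are outside the labor force).
Civilian working-age population = 59,547 + 30,040 = 89,587.
Unemployment rate = 2,636 / 59,547 = 4.43%.
Labor force participation rate = 59,547 / 89,587 = 66.47%.

Unemployment rate ≈ 4.43%; labor force participation rate ≈ 66.47%.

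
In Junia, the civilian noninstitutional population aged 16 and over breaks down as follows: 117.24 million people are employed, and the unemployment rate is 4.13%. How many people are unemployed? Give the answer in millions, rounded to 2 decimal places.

About 5.05 million are unemployed.

Let U be the number unemployed. The labor force is E + U, and U/(E+U) = 0.0413.
So U = 0.0413 × 117.24 / (1 − 0.0413) = 4.8420 / 0.9587 ≈ 5.05 million.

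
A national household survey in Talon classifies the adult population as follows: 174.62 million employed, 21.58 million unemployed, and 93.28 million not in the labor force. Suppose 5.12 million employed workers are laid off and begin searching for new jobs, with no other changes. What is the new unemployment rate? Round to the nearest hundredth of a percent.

Initially, labor force = 174.62 + 21.58 = 196.20 million, so u = 21.58/196.20 = 11.00%.
After the change, employed falls and unemployed rises by 5.12; labor force unchanged → E = 169.50, U = 26.70, labor force = 196.20 million.
New unemployment rate = 26.70 / 196.20 = 13.61%.

New unemployment rate ≈ 13.61%.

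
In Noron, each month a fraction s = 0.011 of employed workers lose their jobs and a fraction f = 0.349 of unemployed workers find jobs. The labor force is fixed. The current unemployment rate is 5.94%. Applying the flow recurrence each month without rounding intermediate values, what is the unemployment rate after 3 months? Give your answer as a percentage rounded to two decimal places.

Unemployment rate after three months ≈ 3.81%.

With a fixed labor force, u_{t+1} = u_t + s·(1−u_t) − f·u_t = u_t·(1−s−f) + s.
Here 1−s−f = 0.640 and s = 0.011.
u_1 = 0.059400 × 0.640 + 0.011 = 0.049016.
u_2 = 0.049016 × 0.640 + 0.011 = 0.042370.
u_3 = 0.042370 × 0.640 + 0.011 = 0.038117.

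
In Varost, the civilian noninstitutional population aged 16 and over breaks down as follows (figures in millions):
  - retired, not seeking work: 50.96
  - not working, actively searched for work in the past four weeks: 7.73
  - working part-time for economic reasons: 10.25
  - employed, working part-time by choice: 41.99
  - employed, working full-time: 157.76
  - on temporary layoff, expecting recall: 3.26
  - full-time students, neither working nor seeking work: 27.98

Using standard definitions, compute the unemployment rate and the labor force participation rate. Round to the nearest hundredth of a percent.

Unemployment rate ≈ 4.97%; labor force participation rate ≈ 73.68%.

Employed = 10.25 + 41.99 + 157.76 = 210.00 million (anyone who worked, including part-time for economic reasons, counts as employed).
Unemployed = 7.73 + 3.26 = 10.99 million (jobless and actively searching, or on temporary layoff).
Labor force = 210.00 + 10.99 = 220.99 million.
Not in labor force = 50.96 + 27.98 = 78.94 million (those not working and not actively searching are outside the labor force).
Civilian working-age population = 220.99 + 78.94 = 299.93 million.
Unemployment rate = 10.99 / 220.99 = 4.97%.
Labor force participation rate = 220.99 / 299.93 = 73.68%.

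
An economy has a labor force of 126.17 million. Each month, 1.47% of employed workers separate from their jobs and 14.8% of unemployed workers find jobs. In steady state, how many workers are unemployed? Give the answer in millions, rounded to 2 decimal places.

About 11.40 million are unemployed in steady state.

Steady-state unemployment rate u* = s/(s+f) = 1.47/(1.47+14.8) = 0.090350.
Unemployed = u* × labor force = 0.090350 × 126.17 ≈ 11.40 million.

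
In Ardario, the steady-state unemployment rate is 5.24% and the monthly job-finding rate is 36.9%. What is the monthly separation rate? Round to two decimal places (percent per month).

Separation rate ≈ 2.04% per month.

From u* = s/(s+f): s = u·f/(1−u).
s = 0.0524 × 36.9 / (1 − 0.0524) = 1.9336 / 0.9476 ≈ 2.04% per month.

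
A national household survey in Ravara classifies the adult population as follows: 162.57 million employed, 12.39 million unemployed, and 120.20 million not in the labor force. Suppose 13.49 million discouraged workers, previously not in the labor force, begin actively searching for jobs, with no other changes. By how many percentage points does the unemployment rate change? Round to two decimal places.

The unemployment rate changes by +6.65 percentage points.

Initially, labor force = 162.57 + 12.39 = 174.96 million, so u = 12.39/174.96 = 7.08%.
After the change, unemployed and labor force both rise by 13.49 → E = 162.57, U = 25.88, labor force = 188.45 million.
New unemployment rate = 25.88 / 188.45 = 13.73%.
Change = 13.73% − 7.08% = +6.65 percentage points.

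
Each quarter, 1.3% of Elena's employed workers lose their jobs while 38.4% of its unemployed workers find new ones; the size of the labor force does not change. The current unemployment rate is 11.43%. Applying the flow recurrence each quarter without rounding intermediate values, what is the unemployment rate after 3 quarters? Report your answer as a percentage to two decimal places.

Unemployment rate after three quarters ≈ 5.06%.

With a fixed labor force, u_{t+1} = u_t + s·(1−u_t) − f·u_t = u_t·(1−s−f) + s.
Here 1−s−f = 0.603 and s = 0.013.
u_1 = 0.114300 × 0.603 + 0.013 = 0.081923.
u_2 = 0.081923 × 0.603 + 0.013 = 0.062400.
u_3 = 0.062400 × 0.603 + 0.013 = 0.050627.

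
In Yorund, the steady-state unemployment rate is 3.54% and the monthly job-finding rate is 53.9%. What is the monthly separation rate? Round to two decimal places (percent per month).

From u* = s/(s+f): s = u·f/(1−u).
s = 0.0354 × 53.9 / (1 − 0.0354) = 1.9081 / 0.9646 ≈ 1.98% per month.

Separation rate ≈ 1.98% per month.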